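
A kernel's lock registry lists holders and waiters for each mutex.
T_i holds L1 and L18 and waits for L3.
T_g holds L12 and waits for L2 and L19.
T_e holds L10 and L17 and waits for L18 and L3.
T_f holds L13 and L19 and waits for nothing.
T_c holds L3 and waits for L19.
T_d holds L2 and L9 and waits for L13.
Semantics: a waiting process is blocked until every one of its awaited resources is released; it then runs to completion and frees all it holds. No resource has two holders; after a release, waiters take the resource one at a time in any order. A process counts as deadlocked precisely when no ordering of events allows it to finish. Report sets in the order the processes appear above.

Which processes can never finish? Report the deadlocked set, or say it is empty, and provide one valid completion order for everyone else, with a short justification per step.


No process is deadlocked.
Key observation: the waits form no ring: some process can always run, and its releases unblock the others one by one.
One completion order for the rest: T_f, T_c, T_i, T_d, T_e, T_g.
Verifying each step:
  T_f waits on nothing -> runs at once and releases L13 and L19
  run T_c (all its waits — L19 — are resolved); releases L3
  run T_i (all its waits — L3 — are resolved); releases L1 and L18
  run T_d (all its waits — L13 — are resolved); releases L2 and L9
  run T_e (all its waits — L18 and L3 — are resolved); releases L10 and L17
  run T_g (all its waits — L2 and L19 — are resolved); releases L12


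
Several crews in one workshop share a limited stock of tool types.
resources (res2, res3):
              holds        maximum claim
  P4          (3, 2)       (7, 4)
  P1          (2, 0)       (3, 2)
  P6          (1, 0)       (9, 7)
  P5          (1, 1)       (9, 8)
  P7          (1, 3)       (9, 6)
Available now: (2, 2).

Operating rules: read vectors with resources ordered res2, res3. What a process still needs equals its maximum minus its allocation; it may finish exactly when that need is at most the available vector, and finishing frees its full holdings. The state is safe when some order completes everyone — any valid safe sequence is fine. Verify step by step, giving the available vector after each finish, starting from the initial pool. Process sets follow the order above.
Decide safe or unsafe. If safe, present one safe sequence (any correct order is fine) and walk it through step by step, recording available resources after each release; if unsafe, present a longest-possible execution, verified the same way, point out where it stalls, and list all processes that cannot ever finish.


UNSAFE.
Key observation: the wall is res2: completing P1, P4 brings the pool only to (7, 4), and all the rest need more.
The run P1, P4 cannot be extended any further. Walking it through:
  pool = (2, 2)
  P1: need (1, 2) fits (2, 2); releases (2, 0), pool now (4, 2)
  P4: need (4, 2) fits (4, 2); releases (3, 2), pool now (7, 4)
  blocked: P6 wants (8, 7), pool (7, 4) — not enough res2 and res3
  blocked: P5 wants (8, 7), pool (7, 4) — not enough res2 and res3
  blocked: P7 wants (8, 3), pool (7, 4) — not enough res2
Permanently blocked: P6, P5 and P7.


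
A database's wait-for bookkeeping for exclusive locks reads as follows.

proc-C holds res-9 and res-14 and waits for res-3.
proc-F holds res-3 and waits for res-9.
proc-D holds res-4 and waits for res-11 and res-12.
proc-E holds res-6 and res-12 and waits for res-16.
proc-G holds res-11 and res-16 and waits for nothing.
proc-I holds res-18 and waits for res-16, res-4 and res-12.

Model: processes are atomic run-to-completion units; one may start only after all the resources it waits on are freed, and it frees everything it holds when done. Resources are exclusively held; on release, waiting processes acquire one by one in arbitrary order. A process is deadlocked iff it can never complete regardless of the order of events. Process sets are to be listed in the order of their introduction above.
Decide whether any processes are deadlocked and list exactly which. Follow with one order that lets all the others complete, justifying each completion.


Deadlocked set: proc-C and proc-F.
Key observation: along proc-C -> proc-F -> proc-C, each member waits on what the next one holds — a deadlock; no other process is dragged down with it.
A valid finishing order for the others: proc-G, proc-E, proc-D, proc-I.
Step-by-step check:
  run proc-G (it waits on nothing); releases res-11 and res-16
  run proc-E (all its waits — res-16 — are resolved); releases res-6 and res-12
  run proc-D (all its waits — res-11 and res-12 — are resolved); releases res-4
  run proc-I (all its waits — res-16, res-4 and res-12 — are resolved); releases res-18


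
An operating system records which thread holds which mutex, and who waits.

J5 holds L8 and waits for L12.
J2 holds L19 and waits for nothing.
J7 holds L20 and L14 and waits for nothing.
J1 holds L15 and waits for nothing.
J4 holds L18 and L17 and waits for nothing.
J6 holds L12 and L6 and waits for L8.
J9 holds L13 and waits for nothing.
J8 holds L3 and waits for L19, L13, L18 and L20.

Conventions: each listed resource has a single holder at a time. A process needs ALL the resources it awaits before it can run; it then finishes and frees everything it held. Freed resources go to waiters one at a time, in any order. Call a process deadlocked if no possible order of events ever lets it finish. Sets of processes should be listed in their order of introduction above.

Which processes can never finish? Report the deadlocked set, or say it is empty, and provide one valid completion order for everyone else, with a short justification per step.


Deadlocked: J5 and J6.
Key observation: along J5 -> J6 -> J5, each member waits on what the next one holds — a deadlock; no other process is dragged down with it.
A valid finishing order for the others: J2, J9, J4, J1, J7, J8.
Walking it through:
  run J2 (it waits on nothing); releases L19
  run J9 (it waits on nothing); releases L13
  run J4 (it waits on nothing); releases L18 and L17
  run J1 (it waits on nothing); releases L15
  run J7 (it waits on nothing); releases L20 and L14
  run J8 (all its waits — L19, L13, L18 and L20 — are resolved); releases L3


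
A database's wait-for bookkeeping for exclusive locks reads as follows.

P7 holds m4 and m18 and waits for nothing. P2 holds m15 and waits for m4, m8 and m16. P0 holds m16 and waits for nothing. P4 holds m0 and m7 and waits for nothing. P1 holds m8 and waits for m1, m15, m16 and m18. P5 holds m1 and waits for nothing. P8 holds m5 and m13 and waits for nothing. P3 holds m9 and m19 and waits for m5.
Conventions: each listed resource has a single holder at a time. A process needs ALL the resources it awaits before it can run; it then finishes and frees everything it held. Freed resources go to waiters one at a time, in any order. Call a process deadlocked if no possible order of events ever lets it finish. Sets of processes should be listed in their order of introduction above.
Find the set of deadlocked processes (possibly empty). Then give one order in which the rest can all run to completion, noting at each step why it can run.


Deadlocked set: P2 and P1.
Key observation: the knot is the closed ring of waits P2 -> P1 -> P2; no other process is dragged down with it.
The rest can finish in the order P8, P0, P3, P4, P7, P5.
Check, step by step:
  P8 waits on nothing -> runs at once and releases m5 and m13
  P0 waits on nothing -> runs at once and releases m16
  P3: everything it awaited (m5) is free; runs, freeing m9 and m19
  P4 waits on nothing -> runs at once and releases m0 and m7
  P7 waits on nothing -> runs at once and releases m4 and m18
  P5 waits on nothing -> runs at once and releases m1


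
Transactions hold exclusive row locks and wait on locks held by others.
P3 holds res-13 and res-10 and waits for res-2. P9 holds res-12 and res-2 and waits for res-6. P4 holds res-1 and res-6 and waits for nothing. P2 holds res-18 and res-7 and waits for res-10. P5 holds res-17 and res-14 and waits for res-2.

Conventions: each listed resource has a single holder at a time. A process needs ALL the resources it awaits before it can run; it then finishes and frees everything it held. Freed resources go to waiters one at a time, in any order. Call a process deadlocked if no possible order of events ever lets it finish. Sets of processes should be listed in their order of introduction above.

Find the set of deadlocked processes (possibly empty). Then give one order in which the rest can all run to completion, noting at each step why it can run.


No process is deadlocked.
Key observation: all waits point, directly or indirectly, at processes that can finish, so nothing is permanently blocked.
The rest can finish in the order P4, P9, P5, P3, P2.
Walking it through:
  P4 waits on nothing -> runs at once and releases res-1 and res-6
  run P9 (all its waits — res-6 — are resolved); releases res-12 and res-2
  run P5 (all its waits — res-2 — are resolved); releases res-17 and res-14
  run P3 (all its waits — res-2 — are resolved); releases res-13 and res-10
  run P2 (all its waits — res-10 — are resolved); releases res-18 and res-7


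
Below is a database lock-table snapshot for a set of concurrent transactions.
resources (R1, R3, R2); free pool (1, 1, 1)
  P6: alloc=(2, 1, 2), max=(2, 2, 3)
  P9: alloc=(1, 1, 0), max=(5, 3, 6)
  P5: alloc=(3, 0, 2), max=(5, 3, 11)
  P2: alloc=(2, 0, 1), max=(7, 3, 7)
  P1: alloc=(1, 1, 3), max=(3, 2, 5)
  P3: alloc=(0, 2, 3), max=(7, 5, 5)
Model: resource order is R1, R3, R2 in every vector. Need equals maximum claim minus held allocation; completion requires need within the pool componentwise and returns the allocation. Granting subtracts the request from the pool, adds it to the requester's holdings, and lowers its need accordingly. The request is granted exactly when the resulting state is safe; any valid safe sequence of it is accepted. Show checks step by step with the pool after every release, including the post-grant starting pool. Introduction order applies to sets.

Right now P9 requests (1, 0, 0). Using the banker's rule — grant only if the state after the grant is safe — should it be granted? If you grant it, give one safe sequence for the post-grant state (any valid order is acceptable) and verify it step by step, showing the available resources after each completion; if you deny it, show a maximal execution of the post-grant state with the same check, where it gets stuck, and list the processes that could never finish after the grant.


GRANT — the state after the grant stays safe, e.g. via P6, P1, P9, P2, P3, P5.
Key observation: the transfer keeps a workable pool ((0, 1, 1)); P6 starts the safe sequence.
Check on the post-grant state, step by step:
  pool = (0, 1, 1)
  run P6 (needs (0, 1, 1), free (0, 1, 1)); after release of (2, 1, 2) the pool is (2, 2, 3)
  run P1 (needs (2, 1, 2), free (2, 2, 3)); after release of (1, 1, 3) the pool is (3, 3, 6)
  run P9 (needs (3, 2, 6), free (3, 3, 6)); after release of (2, 1, 0) the pool is (5, 4, 6)
  run P2 (needs (5, 3, 6), free (5, 4, 6)); after release of (2, 0, 1) the pool is (7, 4, 7)
  run P3 (needs (7, 3, 2), free (7, 4, 7)); after release of (0, 2, 3) the pool is (7, 6, 10)
  run P5 (needs (2, 3, 9), free (7, 6, 10)); after release of (3, 0, 2) the pool is (10, 6, 12)


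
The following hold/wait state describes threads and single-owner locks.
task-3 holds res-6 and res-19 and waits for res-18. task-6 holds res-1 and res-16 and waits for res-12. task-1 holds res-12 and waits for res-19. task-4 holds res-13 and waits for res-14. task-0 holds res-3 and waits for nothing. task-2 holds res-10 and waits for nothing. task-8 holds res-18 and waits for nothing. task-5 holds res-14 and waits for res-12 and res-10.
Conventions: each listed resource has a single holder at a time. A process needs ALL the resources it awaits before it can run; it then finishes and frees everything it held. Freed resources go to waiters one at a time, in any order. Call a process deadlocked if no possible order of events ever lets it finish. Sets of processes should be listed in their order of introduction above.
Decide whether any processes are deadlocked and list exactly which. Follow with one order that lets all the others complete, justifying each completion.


No process is deadlocked.
Key observation: there is no circular wait here — follow any chain and it reaches a process that is free to run now.
A valid finishing order for the others: task-8, task-3, task-1, task-0, task-2, task-5, task-4, task-6.
Check, step by step:
  task-8: no waits; runs immediately, freeing res-18
  task-3 waits on res-18 — all released -> runs and releases res-6 and res-19
  task-1 waits on res-19 — all released -> runs and releases res-12
  task-0: no waits; runs immediately, freeing res-3
  task-2: no waits; runs immediately, freeing res-10
  task-5 waits on res-12 and res-10 — all released -> runs and releases res-14
  task-4 waits on res-14 — all released -> runs and releases res-13
  task-6 waits on res-12 — all released -> runs and releases res-1 and res-16


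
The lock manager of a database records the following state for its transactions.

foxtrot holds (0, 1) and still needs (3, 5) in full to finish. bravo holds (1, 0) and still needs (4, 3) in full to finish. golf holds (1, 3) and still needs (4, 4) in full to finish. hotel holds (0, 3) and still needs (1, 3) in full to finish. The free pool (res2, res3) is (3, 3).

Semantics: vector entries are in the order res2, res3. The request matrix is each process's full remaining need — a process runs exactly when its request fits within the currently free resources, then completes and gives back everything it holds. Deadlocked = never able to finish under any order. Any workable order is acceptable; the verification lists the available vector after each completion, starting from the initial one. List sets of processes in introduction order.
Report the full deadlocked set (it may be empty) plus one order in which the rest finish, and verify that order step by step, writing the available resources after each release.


Deadlocked set: bravo and golf.
Key observation: no order helps: past hotel, foxtrot, the free pool tops out at (3, 7), below what each blocked process needs in res2.
The rest can finish in the order hotel, foxtrot. Check, step by step:
  pool = (3, 3)
  hotel: need (1, 3) fits (3, 3); releases (0, 3), pool now (3, 6)
  foxtrot: need (3, 5) fits (3, 6); releases (0, 1), pool now (3, 7)
The blocked processes can never fit:
  bravo still needs (4, 3) but only (3, 7) is free — short on res2
  golf still needs (4, 4) but only (3, 7) is free — short on res2


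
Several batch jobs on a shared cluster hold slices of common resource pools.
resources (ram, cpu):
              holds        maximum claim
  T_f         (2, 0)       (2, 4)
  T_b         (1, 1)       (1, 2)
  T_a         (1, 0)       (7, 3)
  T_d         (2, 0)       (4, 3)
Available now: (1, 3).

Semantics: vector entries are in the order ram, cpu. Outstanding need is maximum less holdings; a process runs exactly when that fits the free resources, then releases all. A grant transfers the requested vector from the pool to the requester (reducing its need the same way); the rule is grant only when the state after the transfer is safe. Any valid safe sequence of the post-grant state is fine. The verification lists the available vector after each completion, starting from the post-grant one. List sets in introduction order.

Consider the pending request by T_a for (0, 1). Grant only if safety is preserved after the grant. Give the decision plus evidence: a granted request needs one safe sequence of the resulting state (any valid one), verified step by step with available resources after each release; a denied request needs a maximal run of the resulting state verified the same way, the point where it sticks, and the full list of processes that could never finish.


DENY. Granting would leave the state unsafe.
Key observation: after T_b, T_d the pool peaks at (4, 3), and each blocked process is short somewhere: T_f on cpu; T_a on ram.
On the post-grant state, T_b, T_d is a maximal run — nothing extends it. Walking it through:
  pool = (1, 2)
  run T_b (needs (0, 1), free (1, 2)); after release of (1, 1) the pool is (2, 3)
  run T_d (needs (2, 3), free (2, 3)); after release of (2, 0) the pool is (4, 3)
  T_f still needs (0, 4) but only (4, 3) is free — short on cpu
  T_a still needs (6, 2) but only (4, 3) is free — short on ram
Had the request been granted, T_f and T_a could never finish.


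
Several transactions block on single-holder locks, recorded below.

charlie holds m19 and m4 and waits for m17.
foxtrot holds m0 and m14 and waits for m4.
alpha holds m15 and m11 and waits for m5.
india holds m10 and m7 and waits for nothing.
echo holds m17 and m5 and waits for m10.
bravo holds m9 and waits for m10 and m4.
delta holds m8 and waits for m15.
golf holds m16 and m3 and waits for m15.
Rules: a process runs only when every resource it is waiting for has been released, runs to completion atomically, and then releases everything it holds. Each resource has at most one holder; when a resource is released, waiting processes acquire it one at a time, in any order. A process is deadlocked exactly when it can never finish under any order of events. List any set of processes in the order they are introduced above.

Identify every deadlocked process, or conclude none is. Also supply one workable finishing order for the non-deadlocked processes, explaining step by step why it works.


The deadlocked set is empty.
Key observation: every chain of waits terminates; starting from the processes that wait on nothing, all the rest unlock in turn.
A valid finishing order for the others: india, echo, alpha, golf, charlie, bravo, foxtrot, delta.
Check, step by step:
  run india (it waits on nothing); releases m10 and m7
  echo: everything it awaited (m10) is free; runs, freeing m17 and m5
  alpha: everything it awaited (m5) is free; runs, freeing m15 and m11
  golf: everything it awaited (m15) is free; runs, freeing m16 and m3
  charlie: everything it awaited (m17) is free; runs, freeing m19 and m4
  bravo: everything it awaited (m10 and m4) is free; runs, freeing m9
  foxtrot: everything it awaited (m4) is free; runs, freeing m0 and m14
  delta: everything it awaited (m15) is free; runs, freeing m8


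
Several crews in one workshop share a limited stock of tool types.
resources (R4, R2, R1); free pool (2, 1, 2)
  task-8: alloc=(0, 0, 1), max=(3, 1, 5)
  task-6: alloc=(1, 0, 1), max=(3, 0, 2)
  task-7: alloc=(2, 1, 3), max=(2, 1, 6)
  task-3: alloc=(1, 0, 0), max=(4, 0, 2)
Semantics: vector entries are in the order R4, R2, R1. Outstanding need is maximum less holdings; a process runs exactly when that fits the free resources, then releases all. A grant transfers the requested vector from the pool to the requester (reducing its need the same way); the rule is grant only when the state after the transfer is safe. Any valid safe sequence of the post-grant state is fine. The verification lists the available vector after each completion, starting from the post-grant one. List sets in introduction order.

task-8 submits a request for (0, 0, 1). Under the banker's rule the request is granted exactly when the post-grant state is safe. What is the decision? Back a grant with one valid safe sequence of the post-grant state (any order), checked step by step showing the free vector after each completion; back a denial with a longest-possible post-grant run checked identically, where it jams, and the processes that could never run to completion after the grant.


DENY — the pretend-granted state is unsafe.
Key observation: the wall is R1: completing task-6, task-3 brings the pool only to (4, 1, 2), and all the rest need more.
After a pretend grant, a maximal execution: task-6, task-3 — then nothing else fits. Step-by-step check:
  pool = (2, 1, 1)
  task-6: need (2, 0, 1) fits (2, 1, 1); releases (1, 0, 1), pool now (3, 1, 2)
  task-3: need (3, 0, 2) fits (3, 1, 2); releases (1, 0, 0), pool now (4, 1, 2)
  task-8 still needs (3, 1, 3) but only (4, 1, 2) is free — short on R1
  task-7 still needs (0, 0, 3) but only (4, 1, 2) is free — short on R1
Processes that could never finish after the grant: task-8 and task-7.


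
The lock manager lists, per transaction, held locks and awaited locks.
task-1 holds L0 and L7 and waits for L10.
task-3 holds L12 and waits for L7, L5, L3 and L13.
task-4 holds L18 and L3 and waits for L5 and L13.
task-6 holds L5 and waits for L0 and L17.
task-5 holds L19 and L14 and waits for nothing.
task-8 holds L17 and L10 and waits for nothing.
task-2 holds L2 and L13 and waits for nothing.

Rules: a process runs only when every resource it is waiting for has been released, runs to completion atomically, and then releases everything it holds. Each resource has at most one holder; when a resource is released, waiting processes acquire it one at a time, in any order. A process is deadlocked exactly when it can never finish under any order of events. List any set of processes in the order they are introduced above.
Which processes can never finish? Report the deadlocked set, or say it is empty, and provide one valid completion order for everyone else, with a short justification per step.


No process is deadlocked.
Key observation: all waits point, directly or indirectly, at processes that can finish, so nothing is permanently blocked.
The rest can finish in the order task-5, task-8, task-2, task-1, task-6, task-4, task-3.
Walking it through:
  task-5: no waits; runs immediately, freeing L19 and L14
  task-8: no waits; runs immediately, freeing L17 and L10
  task-2: no waits; runs immediately, freeing L2 and L13
  task-1 waits on L10 — all released -> runs and releases L0 and L7
  task-6 waits on L0 and L17 — all released -> runs and releases L5
  task-4 waits on L5 and L13 — all released -> runs and releases L18 and L3
  task-3 waits on L7, L5, L3 and L13 — all released -> runs and releases L12


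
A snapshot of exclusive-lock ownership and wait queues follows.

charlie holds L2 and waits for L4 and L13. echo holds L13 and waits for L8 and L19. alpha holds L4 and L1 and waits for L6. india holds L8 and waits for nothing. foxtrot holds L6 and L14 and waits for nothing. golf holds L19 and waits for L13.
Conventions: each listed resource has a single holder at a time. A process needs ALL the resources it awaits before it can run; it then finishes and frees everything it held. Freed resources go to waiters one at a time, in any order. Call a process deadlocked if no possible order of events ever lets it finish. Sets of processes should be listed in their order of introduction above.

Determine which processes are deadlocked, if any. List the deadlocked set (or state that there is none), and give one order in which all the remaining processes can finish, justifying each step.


Deadlocked: charlie, echo and golf.
Key observation: the wait chain closes on itself along echo -> golf -> echo; charlie waits into the deadlock from upstream.
A valid finishing order for the others: india, foxtrot, alpha.
Step-by-step check:
  run india (it waits on nothing); releases L8
  run foxtrot (it waits on nothing); releases L6 and L14
  run alpha (all its waits — L6 — are resolved); releases L4 and L1


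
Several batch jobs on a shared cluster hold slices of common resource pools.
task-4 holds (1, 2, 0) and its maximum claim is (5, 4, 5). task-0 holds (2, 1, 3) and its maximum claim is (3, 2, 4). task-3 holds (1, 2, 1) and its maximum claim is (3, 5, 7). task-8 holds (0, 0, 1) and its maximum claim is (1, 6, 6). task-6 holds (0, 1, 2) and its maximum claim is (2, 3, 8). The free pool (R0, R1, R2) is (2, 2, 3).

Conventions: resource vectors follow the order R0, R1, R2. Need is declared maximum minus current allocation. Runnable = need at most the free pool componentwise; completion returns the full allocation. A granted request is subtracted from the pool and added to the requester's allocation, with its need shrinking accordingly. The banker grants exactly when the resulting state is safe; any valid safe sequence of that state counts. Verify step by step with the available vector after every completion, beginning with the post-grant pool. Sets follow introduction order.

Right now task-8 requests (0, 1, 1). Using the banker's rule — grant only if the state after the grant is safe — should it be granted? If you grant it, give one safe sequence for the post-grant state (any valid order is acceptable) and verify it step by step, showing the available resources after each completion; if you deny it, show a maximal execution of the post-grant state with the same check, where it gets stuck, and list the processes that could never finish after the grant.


DENY — the pretend-granted state is unsafe.
Key observation: after task-0, task-4 the pool peaks at (5, 4, 5), and each blocked process is short somewhere: task-3 on R2; task-8 on R1; task-6 on R2.
On the post-grant state, task-0, task-4 is a maximal run — nothing extends it. Check, step by step:
  pool = (2, 1, 2)
  task-0: need (1, 1, 1) fits (2, 1, 2); releases (2, 1, 3), pool now (4, 2, 5)
  task-4: need (4, 2, 5) fits (4, 2, 5); releases (1, 2, 0), pool now (5, 4, 5)
  task-3 still needs (2, 3, 6) but only (5, 4, 5) is free — short on R2
  task-8 still needs (1, 5, 4) but only (5, 4, 5) is free — short on R1
  task-6 still needs (2, 2, 6) but only (5, 4, 5) is free — short on R2
Post-grant, the permanently blocked set is task-3, task-8 and task-6.


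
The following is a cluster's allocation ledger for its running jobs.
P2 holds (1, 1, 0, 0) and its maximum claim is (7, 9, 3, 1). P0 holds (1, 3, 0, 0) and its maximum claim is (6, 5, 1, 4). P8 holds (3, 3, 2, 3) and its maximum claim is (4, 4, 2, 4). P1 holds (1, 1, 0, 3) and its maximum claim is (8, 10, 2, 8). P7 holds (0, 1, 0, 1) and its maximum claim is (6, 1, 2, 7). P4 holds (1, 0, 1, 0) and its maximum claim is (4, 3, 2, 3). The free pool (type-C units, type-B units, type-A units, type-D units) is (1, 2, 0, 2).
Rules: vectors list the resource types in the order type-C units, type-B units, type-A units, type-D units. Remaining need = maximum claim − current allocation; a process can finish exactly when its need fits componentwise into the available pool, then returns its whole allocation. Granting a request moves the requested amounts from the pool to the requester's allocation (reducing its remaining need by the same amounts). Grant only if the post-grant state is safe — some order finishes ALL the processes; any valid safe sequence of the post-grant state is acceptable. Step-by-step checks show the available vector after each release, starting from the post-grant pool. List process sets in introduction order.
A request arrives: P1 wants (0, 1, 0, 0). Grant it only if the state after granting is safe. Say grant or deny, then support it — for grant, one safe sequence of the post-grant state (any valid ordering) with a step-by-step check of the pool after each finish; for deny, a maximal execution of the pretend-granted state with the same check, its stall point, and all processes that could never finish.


DENY: after the grant no complete ordering would exist.
Key observation: after P8, P4, P0 the pool peaks at (6, 7, 3, 5), and each blocked process is short somewhere: P2 on type-B units; P1 on type-C units, type-B units; P7 on type-D units.
After a pretend grant, a maximal execution: P8, P4, P0 — then nothing else fits. Walking it through:
  pool = (1, 1, 0, 2)
  P8: need (1, 1, 0, 1) fits (1, 1, 0, 2); releases (3, 3, 2, 3), pool now (4, 4, 2, 5)
  P4: need (3, 3, 1, 3) fits (4, 4, 2, 5); releases (1, 0, 1, 0), pool now (5, 4, 3, 5)
  P0: need (5, 2, 1, 4) fits (5, 4, 3, 5); releases (1, 3, 0, 0), pool now (6, 7, 3, 5)
  P2 cannot run: need (6, 8, 3, 1) vs free (6, 7, 3, 5) (insufficient type-B units)
  P1 cannot run: need (7, 8, 2, 5) vs free (6, 7, 3, 5) (insufficient type-C units and type-B units)
  P7 cannot run: need (6, 0, 2, 6) vs free (6, 7, 3, 5) (insufficient type-D units)
Had the request been granted, P2, P1 and P7 could never finish.


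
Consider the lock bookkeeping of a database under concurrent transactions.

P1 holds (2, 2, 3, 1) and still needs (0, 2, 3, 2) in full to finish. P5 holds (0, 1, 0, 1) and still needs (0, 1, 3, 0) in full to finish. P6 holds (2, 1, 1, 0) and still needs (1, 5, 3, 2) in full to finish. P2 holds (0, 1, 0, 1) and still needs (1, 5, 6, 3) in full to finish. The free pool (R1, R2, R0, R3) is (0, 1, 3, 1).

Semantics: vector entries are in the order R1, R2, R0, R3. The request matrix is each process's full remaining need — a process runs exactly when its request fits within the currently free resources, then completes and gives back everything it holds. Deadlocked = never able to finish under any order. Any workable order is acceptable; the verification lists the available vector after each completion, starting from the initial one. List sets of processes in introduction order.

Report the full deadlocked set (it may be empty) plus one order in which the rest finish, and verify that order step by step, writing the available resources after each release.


Deadlocked: P6 and P2.
Key observation: even finishing P5, P1 leaves just (2, 4, 6, 3) free — too little R2 for any of the remaining processes.
A valid finishing order for the others: P5, P1. Walking it through:
  pool = (0, 1, 3, 1)
  run P5 (needs (0, 1, 3, 0), free (0, 1, 3, 1)); after release of (0, 1, 0, 1) the pool is (0, 2, 3, 2)
  run P1 (needs (0, 2, 3, 2), free (0, 2, 3, 2)); after release of (2, 2, 3, 1) the pool is (2, 4, 6, 3)
The stuck group stays short no matter what:
  P6 still needs (1, 5, 3, 2) but only (2, 4, 6, 3) is free — short on R2
  P2 still needs (1, 5, 6, 3) but only (2, 4, 6, 3) is free — short on R2


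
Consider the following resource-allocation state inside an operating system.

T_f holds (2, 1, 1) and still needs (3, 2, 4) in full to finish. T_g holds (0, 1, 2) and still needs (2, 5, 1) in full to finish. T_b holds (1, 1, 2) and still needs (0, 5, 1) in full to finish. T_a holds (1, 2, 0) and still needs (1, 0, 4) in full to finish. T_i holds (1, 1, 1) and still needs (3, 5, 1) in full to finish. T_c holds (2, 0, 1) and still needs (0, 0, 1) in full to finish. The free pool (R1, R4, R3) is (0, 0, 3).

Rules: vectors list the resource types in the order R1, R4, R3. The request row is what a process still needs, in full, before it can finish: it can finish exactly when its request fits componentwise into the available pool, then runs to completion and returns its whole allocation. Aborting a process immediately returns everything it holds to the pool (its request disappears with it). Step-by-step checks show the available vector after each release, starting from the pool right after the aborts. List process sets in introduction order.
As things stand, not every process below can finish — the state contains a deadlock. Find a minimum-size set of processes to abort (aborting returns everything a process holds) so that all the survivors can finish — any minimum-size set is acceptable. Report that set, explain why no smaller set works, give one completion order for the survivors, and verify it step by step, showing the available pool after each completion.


Minimum abort set: T_b and T_i.
Key observation: T_g had no path to completion before; after the abort of T_b and T_i ((2, 2, 3) returned), step 4 is where it fits.
Why nothing smaller works — every single abort fails: T_f alone leaves T_g blocked (short on R4); T_g alone leaves T_b blocked (short on R4); T_b alone leaves T_g blocked (short on R4); T_a alone leaves T_g blocked (short on R4); T_i alone leaves T_g blocked (short on R4); T_c alone leaves T_g blocked (short on R4).
The survivors complete as T_a, T_f, T_c, T_g. Step-by-step check (starting from the post-abort pool):
  pool = (2, 2, 6)
  T_a: need (1, 0, 4) fits (2, 2, 6); releases (1, 2, 0), pool now (3, 4, 6)
  T_f: need (3, 2, 4) fits (3, 4, 6); releases (2, 1, 1), pool now (5, 5, 7)
  T_c: need (0, 0, 1) fits (5, 5, 7); releases (2, 0, 1), pool now (7, 5, 8)
  T_g: need (2, 5, 1) fits (7, 5, 8); releases (0, 1, 2), pool now (7, 6, 10)


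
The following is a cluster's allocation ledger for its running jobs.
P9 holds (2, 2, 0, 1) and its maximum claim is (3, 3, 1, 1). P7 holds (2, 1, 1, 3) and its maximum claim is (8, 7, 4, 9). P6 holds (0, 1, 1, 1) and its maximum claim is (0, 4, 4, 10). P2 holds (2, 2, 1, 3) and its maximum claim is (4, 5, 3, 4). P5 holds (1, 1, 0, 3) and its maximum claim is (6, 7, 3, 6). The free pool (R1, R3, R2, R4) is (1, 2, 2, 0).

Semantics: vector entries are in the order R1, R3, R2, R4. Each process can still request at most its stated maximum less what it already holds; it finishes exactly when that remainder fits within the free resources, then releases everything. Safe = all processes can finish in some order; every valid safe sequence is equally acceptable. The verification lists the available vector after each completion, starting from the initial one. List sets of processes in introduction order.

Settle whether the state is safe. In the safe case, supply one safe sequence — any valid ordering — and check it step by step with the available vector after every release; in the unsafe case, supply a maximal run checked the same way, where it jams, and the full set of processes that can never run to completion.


SAFE — a valid safe sequence is P9, P2, P5, P7, P6.
Key observation: P9 marks the first exact bind of the order: its need (1, 1, 1, 0) fits the free (1, 2, 2, 0) with zero slack on a requested resource.
Step-by-step check:
  pool = (1, 2, 2, 0)
  run P9 (needs (1, 1, 1, 0), free (1, 2, 2, 0)); after release of (2, 2, 0, 1) the pool is (3, 4, 2, 1)
  run P2 (needs (2, 3, 2, 1), free (3, 4, 2, 1)); after release of (2, 2, 1, 3) the pool is (5, 6, 3, 4)
  run P5 (needs (5, 6, 3, 3), free (5, 6, 3, 4)); after release of (1, 1, 0, 3) the pool is (6, 7, 3, 7)
  run P7 (needs (6, 6, 3, 6), free (6, 7, 3, 7)); after release of (2, 1, 1, 3) the pool is (8, 8, 4, 10)
  run P6 (needs (0, 3, 3, 9), free (8, 8, 4, 10)); after release of (0, 1, 1, 1) the pool is (8, 9, 5, 11)


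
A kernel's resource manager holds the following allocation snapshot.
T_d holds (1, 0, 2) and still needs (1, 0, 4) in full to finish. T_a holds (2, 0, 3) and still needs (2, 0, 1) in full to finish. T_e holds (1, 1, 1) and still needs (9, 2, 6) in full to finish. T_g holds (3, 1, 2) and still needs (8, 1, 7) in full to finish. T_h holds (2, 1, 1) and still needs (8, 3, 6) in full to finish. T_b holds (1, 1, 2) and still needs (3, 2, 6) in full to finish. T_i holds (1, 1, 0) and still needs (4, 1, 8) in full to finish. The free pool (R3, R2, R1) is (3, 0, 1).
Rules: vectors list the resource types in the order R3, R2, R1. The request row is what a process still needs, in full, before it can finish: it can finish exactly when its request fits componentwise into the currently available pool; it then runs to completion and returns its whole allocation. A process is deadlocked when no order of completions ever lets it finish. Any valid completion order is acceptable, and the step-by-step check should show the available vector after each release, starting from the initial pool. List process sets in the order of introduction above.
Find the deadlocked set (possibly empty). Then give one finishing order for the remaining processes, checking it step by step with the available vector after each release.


Deadlocked: T_e, T_g, T_h, T_b and T_i.
Key observation: no order helps: past T_a, T_d, the free pool tops out at (6, 0, 6), below what each blocked process needs in R2.
A valid finishing order for the others: T_a, T_d. Verifying each step:
  pool = (3, 0, 1)
  T_a needs (2, 0, 1) <= (3, 0, 1) -> finishes; pool += (2, 0, 3) = (5, 0, 4)
  T_d needs (1, 0, 4) <= (5, 0, 4) -> finishes; pool += (1, 0, 2) = (6, 0, 6)
The stuck group stays short no matter what:
  T_e still needs (9, 2, 6) but only (6, 0, 6) is free — short on R3 and R2
  T_g still needs (8, 1, 7) but only (6, 0, 6) is free — short on R3, R2 and R1
  T_h still needs (8, 3, 6) but only (6, 0, 6) is free — short on R3 and R2
  T_b still needs (3, 2, 6) but only (6, 0, 6) is free — short on R2
  T_i still needs (4, 1, 8) but only (6, 0, 6) is free — short on R2 and R1


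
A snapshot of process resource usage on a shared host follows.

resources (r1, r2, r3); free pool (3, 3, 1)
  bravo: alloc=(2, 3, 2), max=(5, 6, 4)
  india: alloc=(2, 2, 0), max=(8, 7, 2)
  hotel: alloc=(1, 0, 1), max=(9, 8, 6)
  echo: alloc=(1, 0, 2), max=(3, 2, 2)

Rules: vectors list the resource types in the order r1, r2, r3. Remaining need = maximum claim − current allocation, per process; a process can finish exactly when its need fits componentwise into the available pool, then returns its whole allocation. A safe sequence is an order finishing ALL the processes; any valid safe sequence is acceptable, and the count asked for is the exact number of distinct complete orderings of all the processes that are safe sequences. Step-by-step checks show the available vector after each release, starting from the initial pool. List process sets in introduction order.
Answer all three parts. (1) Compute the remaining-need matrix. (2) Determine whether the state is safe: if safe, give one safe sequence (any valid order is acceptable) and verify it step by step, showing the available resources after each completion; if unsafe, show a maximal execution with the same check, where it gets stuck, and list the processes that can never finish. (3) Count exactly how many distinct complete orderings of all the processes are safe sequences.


(1) Remaining need (order r1, r2, r3):
  bravo: (3, 3, 2)
  india: (6, 5, 2)
  hotel: (8, 8, 5)
  echo: (2, 2, 0)
(2) The state is SAFE; one workable sequence: echo, bravo, india, hotel.
Key observation: bravo is the earliest step where a requested resource binds exactly: need (3, 3, 2), pool (4, 3, 3) at its turn.
Verifying each step:
  pool = (3, 3, 1)
  echo needs (2, 2, 0) <= (3, 3, 1) -> finishes; pool += (1, 0, 2) = (4, 3, 3)
  bravo needs (3, 3, 2) <= (4, 3, 3) -> finishes; pool += (2, 3, 2) = (6, 6, 5)
  india needs (6, 5, 2) <= (6, 6, 5) -> finishes; pool += (2, 2, 0) = (8, 8, 5)
  hotel needs (8, 8, 5) <= (8, 8, 5) -> finishes; pool += (1, 0, 1) = (9, 8, 6)
(3) The exact count: 1 of the possible complete orderings is a safe sequence.


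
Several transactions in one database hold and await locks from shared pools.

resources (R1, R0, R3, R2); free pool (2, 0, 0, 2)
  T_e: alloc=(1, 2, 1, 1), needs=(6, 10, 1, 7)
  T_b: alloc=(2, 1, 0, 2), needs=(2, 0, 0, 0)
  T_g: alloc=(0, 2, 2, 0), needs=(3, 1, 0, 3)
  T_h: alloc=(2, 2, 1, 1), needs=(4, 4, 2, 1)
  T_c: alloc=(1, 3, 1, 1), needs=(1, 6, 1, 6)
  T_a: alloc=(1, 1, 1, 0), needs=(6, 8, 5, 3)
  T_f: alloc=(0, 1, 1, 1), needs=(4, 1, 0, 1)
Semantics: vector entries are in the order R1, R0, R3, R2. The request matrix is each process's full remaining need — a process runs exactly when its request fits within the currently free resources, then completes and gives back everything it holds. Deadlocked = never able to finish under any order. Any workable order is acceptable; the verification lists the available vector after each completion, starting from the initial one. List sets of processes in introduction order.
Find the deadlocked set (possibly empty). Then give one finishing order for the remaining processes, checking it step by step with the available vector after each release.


Nothing here is deadlocked.
Key observation: no deadlock: T_b fits now, and the freed resources carry the rest through.
A valid finishing order for the others: T_b, T_f, T_g, T_h, T_c, T_a, T_e. Walking it through:
  pool = (2, 0, 0, 2)
  T_b needs (2, 0, 0, 0) <= (2, 0, 0, 2) -> finishes; pool += (2, 1, 0, 2) = (4, 1, 0, 4)
  T_f needs (4, 1, 0, 1) <= (4, 1, 0, 4) -> finishes; pool += (0, 1, 1, 1) = (4, 2, 1, 5)
  T_g needs (3, 1, 0, 3) <= (4, 2, 1, 5) -> finishes; pool += (0, 2, 2, 0) = (4, 4, 3, 5)
  T_h needs (4, 4, 2, 1) <= (4, 4, 3, 5) -> finishes; pool += (2, 2, 1, 1) = (6, 6, 4, 6)
  T_c needs (1, 6, 1, 6) <= (6, 6, 4, 6) -> finishes; pool += (1, 3, 1, 1) = (7, 9, 5, 7)
  T_a needs (6, 8, 5, 3) <= (7, 9, 5, 7) -> finishes; pool += (1, 1, 1, 0) = (8, 10, 6, 7)
  T_e needs (6, 10, 1, 7) <= (8, 10, 6, 7) -> finishes; pool += (1, 2, 1, 1) = (9, 12, 7, 8)
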